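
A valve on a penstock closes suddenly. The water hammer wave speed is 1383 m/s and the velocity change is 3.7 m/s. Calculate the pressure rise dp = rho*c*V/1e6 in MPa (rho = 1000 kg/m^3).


dp = 1000 * 1383 * 3.7 / 1e6 = 5.1171 MPa


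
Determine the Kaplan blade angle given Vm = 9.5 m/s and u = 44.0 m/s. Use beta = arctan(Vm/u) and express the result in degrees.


beta = arctan(9.5 / 44.0) = 12.1837 degrees


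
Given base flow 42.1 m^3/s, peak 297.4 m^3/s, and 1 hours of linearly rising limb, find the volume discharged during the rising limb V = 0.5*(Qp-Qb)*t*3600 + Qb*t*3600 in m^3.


V = 0.5*(297.4 - 42.1)*1*3600 + 42.1*1*3600 = 611100.0000 m^3


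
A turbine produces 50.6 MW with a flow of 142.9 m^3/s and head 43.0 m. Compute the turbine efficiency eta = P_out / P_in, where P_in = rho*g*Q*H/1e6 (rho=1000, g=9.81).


P_in = 1000 * 9.81 * 142.9 * 43.0 / 1e6 = 60.2795 MW
eta = 50.6 / 60.2795 = 0.8394


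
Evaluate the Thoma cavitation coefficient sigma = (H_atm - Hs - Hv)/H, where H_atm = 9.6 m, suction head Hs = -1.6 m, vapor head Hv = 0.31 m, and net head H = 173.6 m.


sigma = (9.6 - (-1.6) - 0.31) / 173.6 = 0.0627


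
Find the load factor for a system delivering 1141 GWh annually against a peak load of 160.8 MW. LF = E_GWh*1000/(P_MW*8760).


LF = 1141 * 1000 / (160.8 * 8760) = 0.8100


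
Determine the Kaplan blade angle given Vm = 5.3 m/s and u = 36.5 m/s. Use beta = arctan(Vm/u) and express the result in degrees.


beta = arctan(5.3 / 36.5) = 8.2619 degrees


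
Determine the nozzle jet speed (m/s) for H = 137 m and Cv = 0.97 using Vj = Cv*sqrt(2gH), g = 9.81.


Vj = 0.97 * sqrt(2*9.81*137) = 50.2900 m/s


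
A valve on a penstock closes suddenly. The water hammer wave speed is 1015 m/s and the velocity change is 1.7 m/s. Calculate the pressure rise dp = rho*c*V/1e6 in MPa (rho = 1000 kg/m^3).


dp = 1000 * 1015 * 1.7 / 1e6 = 1.7255 MPa


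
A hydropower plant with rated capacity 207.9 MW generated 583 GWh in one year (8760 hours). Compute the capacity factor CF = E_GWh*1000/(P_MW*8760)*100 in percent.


CF = 583 * 1000 / (207.9 * 8760) * 100 = 32.0118 %


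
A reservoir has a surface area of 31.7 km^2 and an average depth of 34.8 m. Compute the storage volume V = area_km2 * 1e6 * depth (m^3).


V = 31.7 * 1e6 * 34.8 = 1.1032e+09 m^3


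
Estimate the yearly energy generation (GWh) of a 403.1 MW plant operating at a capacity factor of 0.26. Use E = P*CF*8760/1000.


E = 403.1 * 0.26 * 8760 / 1000 = 918.1006 GWh


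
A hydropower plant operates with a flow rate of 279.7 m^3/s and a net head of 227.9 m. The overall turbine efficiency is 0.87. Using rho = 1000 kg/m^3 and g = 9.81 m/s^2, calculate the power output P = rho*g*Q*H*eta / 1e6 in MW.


P = 1000 * 9.81 * 279.7 * 227.9 * 0.87 / 1e6 = 544.0328 MW


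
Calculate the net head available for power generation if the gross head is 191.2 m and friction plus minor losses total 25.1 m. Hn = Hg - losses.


Hn = 191.2 - 25.1 = 166.1000 m


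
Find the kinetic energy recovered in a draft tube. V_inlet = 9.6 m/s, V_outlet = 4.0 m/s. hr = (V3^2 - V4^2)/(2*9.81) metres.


hr = (9.6^2 - 4.0^2) / (2*9.81) = 3.8818 m


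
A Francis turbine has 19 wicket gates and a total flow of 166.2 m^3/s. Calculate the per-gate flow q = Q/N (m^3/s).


q = 166.2 / 19 = 8.7474 m^3/s


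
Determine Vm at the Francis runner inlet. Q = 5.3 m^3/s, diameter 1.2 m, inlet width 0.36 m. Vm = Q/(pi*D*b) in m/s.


Vm = 5.3 / (pi * 1.2 * 0.36) = 3.9052 m/s


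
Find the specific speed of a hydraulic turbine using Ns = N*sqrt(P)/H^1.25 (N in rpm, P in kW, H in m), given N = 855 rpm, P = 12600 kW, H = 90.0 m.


Ns = 855 * 12600^0.5 / 90.0^1.25 = 346.2169


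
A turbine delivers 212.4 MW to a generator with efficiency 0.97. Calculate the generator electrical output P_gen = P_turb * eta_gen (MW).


P_gen = 212.4 * 0.97 = 206.0280 MW


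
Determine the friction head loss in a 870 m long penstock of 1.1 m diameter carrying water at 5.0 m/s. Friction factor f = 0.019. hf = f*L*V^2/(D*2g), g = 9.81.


hf = 0.019 * 870 * 5.0^2 / (1.1 * 2 * 9.81) = 19.1479 m


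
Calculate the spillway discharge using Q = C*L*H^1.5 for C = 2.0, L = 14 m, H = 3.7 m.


Q = 2.0 * 14 * 3.7^1.5 = 199.2786 m^3/s


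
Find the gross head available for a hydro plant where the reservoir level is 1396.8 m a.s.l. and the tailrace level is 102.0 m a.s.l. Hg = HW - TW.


Hg = 1396.8 - 102.0 = 1294.8000 m


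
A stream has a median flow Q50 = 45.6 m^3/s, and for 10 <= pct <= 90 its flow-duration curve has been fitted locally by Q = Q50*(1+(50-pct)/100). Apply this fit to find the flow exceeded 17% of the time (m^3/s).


Q = 45.6 * (1 + (50 - 17)/100) = 60.6480 m^3/s


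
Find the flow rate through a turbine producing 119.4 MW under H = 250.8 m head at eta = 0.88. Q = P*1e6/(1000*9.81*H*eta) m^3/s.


Q = 119.4 * 1e6 / (1000 * 9.81 * 250.8 * 0.88) = 55.1474 m^3/s


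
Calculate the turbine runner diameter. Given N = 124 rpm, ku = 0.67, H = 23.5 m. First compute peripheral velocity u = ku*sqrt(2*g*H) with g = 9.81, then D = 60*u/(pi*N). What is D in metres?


u = 0.67 * sqrt(2*9.81*23.5) = 14.3866 m/s
D = 60 * 14.3866 / (pi * 124) = 2.2158 m


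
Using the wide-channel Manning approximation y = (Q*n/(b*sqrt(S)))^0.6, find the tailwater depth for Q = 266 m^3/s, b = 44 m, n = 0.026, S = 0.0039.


y = (266 * 0.026 / (44 * 0.0039^0.5))^0.6 = 1.7399 m


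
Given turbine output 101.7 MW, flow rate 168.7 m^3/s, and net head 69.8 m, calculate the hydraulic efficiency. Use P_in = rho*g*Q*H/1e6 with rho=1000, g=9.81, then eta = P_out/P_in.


P_in = 1000 * 9.81 * 168.7 * 69.8 / 1e6 = 115.5153 MW
eta = 101.7 / 115.5153 = 0.8804


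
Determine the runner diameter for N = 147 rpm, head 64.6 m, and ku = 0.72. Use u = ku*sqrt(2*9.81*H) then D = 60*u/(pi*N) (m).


u = 0.72 * sqrt(2*9.81*64.6) = 25.6329 m/s
D = 60 * 25.6329 / (pi * 147) = 3.3303 m


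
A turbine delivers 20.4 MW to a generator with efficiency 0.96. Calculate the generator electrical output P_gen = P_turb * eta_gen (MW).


P_gen = 20.4 * 0.96 = 19.5840 MW


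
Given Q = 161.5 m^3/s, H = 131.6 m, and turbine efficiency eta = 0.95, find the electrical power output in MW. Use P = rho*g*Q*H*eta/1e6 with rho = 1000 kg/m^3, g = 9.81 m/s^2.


P = 1000 * 9.81 * 161.5 * 131.6 * 0.95 / 1e6 = 198.0711 MW


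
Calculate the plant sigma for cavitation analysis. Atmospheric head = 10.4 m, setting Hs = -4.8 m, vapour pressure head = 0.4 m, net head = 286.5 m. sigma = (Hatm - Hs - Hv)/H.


sigma = (10.4 - (-4.8) - 0.4) / 286.5 = 0.0517


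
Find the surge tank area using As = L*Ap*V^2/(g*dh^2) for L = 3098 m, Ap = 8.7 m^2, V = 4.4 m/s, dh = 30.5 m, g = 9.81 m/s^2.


As = 3098 * 8.7 * 4.4^2 / (9.81 * 30.5^2) = 57.1791 m^2


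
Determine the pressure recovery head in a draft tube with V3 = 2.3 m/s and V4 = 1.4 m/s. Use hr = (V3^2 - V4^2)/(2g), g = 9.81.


hr = (2.3^2 - 1.4^2) / (2*9.81) = 0.1697 m


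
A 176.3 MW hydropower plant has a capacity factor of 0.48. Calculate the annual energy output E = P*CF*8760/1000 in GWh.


E = 176.3 * 0.48 * 8760 / 1000 = 741.3062 GWh


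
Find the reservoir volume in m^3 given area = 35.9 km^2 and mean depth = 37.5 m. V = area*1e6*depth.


V = 35.9 * 1e6 * 37.5 = 1.3462e+09 m^3


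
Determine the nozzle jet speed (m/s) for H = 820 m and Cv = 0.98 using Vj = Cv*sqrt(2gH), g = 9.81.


Vj = 0.98 * sqrt(2*9.81*820) = 124.3033 m/s


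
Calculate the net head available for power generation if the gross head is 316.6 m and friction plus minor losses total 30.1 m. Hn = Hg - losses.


Hn = 316.6 - 30.1 = 286.5000 m


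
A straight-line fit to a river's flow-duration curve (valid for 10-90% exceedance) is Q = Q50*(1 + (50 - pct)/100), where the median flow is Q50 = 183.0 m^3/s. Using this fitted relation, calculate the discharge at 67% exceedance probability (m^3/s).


Q = 183.0 * (1 + (50 - 67)/100) = 151.8900 m^3/s


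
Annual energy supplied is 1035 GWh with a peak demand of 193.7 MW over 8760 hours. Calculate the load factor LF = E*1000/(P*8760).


LF = 1035 * 1000 / (193.7 * 8760) = 0.6100


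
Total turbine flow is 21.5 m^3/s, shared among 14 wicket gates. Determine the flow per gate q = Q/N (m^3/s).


q = 21.5 / 14 = 1.5357 m^3/s


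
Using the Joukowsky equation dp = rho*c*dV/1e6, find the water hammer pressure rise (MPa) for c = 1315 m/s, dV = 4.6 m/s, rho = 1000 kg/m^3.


dp = 1000 * 1315 * 4.6 / 1e6 = 6.0490 MPa


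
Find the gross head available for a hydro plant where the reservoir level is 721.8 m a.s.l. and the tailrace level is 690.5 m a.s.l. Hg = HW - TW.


Hg = 721.8 - 690.5 = 31.3000 m


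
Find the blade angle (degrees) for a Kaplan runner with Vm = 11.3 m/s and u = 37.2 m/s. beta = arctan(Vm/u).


beta = arctan(11.3 / 37.2) = 16.8969 degrees


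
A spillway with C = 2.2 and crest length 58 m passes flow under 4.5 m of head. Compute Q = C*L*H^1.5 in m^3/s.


Q = 2.2 * 58 * 4.5^1.5 = 1218.0621 m^3/s


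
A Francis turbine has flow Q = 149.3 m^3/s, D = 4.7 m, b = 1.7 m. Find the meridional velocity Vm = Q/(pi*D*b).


Vm = 149.3 / (pi * 4.7 * 1.7) = 5.9479 m/s


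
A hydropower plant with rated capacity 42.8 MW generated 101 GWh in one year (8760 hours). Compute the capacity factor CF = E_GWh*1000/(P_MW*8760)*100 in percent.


CF = 101 * 1000 / (42.8 * 8760) * 100 = 26.9385 %


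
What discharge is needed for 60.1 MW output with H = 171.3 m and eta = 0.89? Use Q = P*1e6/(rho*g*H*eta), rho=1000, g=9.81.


Q = 60.1 * 1e6 / (1000 * 9.81 * 171.3 * 0.89) = 40.1845 m^3/s


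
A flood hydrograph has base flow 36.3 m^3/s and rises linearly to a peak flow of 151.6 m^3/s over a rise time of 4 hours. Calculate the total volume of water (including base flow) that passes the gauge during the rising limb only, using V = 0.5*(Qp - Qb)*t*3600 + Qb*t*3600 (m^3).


V = 0.5*(151.6 - 36.3)*4*3600 + 36.3*4*3600 = 1.3529e+06 m^3


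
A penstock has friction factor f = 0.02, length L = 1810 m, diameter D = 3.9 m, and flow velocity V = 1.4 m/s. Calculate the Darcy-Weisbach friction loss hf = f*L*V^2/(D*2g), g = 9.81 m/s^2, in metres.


hf = 0.02 * 1810 * 1.4^2 / (3.9 * 2 * 9.81) = 0.9273 m


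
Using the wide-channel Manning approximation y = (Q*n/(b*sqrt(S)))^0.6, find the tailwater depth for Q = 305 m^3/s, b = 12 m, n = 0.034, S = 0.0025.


y = (305 * 0.034 / (12 * 0.0025^0.5))^0.6 = 5.5281 m


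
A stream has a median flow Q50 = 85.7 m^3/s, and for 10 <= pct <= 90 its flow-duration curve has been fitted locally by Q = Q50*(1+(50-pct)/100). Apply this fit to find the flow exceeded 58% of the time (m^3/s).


Q = 85.7 * (1 + (50 - 58)/100) = 78.8440 m^3/s


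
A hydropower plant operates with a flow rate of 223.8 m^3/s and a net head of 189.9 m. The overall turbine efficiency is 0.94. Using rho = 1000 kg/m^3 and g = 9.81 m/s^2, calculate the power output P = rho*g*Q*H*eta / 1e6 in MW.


P = 1000 * 9.81 * 223.8 * 189.9 * 0.94 / 1e6 = 391.9060 MW


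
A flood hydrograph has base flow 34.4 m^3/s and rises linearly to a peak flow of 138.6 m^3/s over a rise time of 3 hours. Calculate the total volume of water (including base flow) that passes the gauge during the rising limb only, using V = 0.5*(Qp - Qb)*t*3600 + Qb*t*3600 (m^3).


V = 0.5*(138.6 - 34.4)*3*3600 + 34.4*3*3600 = 934200.0000 m^3


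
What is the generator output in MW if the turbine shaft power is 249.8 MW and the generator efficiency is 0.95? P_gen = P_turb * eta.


P_gen = 249.8 * 0.95 = 237.3100 MW


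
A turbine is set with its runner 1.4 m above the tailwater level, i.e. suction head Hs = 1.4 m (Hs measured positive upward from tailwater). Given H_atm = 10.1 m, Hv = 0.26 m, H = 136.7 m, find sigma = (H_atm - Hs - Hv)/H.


sigma = (10.1 - 1.4 - 0.26) / 136.7 = 0.0617


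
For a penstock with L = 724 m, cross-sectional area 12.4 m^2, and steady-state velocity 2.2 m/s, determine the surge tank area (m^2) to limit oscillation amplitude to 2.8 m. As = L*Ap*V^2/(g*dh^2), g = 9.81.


As = 724 * 12.4 * 2.2^2 / (9.81 * 2.8^2) = 564.9637 m^2


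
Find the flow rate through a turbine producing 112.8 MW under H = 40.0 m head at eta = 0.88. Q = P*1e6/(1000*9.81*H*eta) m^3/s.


Q = 112.8 * 1e6 / (1000 * 9.81 * 40.0 * 0.88) = 326.6611 m^3/s


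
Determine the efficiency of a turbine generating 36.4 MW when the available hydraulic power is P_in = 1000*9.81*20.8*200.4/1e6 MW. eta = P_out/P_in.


P_in = 1000 * 9.81 * 20.8 * 200.4 / 1e6 = 40.8912 MW
eta = 36.4 / 40.8912 = 0.8902


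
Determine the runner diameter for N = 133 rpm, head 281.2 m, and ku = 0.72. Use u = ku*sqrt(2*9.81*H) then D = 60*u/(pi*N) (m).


u = 0.72 * sqrt(2*9.81*281.2) = 53.4798 m/s
D = 60 * 53.4798 / (pi * 133) = 7.6796 m


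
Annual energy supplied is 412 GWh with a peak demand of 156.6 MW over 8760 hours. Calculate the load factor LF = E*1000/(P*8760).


LF = 412 * 1000 / (156.6 * 8760) = 0.3003


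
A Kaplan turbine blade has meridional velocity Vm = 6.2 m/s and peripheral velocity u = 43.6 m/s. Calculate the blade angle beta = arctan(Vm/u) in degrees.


beta = arctan(6.2 / 43.6) = 8.0933 degrees


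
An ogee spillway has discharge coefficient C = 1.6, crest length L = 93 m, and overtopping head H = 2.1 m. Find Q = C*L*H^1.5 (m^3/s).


Q = 1.6 * 93 * 2.1^1.5 = 452.8265 m^3/s


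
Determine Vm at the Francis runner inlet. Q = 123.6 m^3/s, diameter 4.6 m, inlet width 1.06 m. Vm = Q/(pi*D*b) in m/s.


Vm = 123.6 / (pi * 4.6 * 1.06) = 8.0687 m/s


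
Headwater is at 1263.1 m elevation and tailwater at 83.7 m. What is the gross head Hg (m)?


Hg = 1263.1 - 83.7 = 1179.4000 m


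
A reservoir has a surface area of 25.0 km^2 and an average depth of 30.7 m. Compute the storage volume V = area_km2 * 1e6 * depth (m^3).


V = 25.0 * 1e6 * 30.7 = 7.6750e+08 m^3


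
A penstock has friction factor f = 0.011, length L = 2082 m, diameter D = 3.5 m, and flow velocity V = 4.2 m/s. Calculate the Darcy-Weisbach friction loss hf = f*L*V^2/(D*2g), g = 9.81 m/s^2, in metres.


hf = 0.011 * 2082 * 4.2^2 / (3.5 * 2 * 9.81) = 5.8831 m


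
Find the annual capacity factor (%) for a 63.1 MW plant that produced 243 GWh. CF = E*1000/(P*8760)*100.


CF = 243 * 1000 / (63.1 * 8760) * 100 = 43.9615 %


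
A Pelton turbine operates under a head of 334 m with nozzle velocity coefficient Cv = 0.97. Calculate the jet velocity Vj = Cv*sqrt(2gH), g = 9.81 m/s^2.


Vj = 0.97 * sqrt(2*9.81*334) = 78.5226 m/s


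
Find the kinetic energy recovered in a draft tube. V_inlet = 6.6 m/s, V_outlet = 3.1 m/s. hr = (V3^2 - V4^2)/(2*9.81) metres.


hr = (6.6^2 - 3.1^2) / (2*9.81) = 1.7304 m


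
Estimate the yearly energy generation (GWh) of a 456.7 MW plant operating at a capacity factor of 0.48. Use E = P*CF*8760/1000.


E = 456.7 * 0.48 * 8760 / 1000 = 1920.3322 GWh


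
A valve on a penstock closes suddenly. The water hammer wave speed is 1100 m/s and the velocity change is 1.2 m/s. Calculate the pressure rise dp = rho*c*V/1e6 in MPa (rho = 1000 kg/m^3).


dp = 1000 * 1100 * 1.2 / 1e6 = 1.3200 MPa


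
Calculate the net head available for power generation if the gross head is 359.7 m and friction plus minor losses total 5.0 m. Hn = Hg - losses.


Hn = 359.7 - 5.0 = 354.7000 m


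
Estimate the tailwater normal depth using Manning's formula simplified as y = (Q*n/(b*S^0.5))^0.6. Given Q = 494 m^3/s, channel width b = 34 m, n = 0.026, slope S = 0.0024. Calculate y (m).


y = (494 * 0.026 / (34 * 0.0024^0.5))^0.6 = 3.4062 m


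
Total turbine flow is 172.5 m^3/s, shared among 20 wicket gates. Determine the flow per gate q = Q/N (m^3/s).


q = 172.5 / 20 = 8.6250 m^3/s


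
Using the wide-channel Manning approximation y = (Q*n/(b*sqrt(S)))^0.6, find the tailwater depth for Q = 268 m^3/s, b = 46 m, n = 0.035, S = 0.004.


y = (268 * 0.035 / (46 * 0.004^0.5))^0.6 = 2.0186 m


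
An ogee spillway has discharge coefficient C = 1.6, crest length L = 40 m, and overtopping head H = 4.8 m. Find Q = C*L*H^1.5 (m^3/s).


Q = 1.6 * 40 * 4.8^1.5 = 673.0415 m^3/s


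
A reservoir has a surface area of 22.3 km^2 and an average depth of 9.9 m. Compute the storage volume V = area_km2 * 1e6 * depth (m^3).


V = 22.3 * 1e6 * 9.9 = 2.2077e+08 m^3


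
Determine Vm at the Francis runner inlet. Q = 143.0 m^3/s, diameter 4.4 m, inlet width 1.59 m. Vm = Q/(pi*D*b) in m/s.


Vm = 143.0 / (pi * 4.4 * 1.59) = 6.5063 m/s


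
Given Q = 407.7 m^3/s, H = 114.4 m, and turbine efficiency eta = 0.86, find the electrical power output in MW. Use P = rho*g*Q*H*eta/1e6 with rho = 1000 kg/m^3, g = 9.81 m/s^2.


P = 1000 * 9.81 * 407.7 * 114.4 * 0.86 / 1e6 = 393.4904 MW


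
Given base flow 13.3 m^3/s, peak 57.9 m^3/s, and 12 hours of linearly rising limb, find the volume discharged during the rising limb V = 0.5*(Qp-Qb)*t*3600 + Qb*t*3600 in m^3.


V = 0.5*(57.9 - 13.3)*12*3600 + 13.3*12*3600 = 1.5379e+06 m^3


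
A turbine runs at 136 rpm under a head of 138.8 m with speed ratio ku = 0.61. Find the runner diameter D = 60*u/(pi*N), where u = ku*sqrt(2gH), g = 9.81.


u = 0.61 * sqrt(2*9.81*138.8) = 31.8327 m/s
D = 60 * 31.8327 / (pi * 136) = 4.4703 m


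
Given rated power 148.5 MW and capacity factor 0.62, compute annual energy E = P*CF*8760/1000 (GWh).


E = 148.5 * 0.62 * 8760 / 1000 = 806.5332 GWh


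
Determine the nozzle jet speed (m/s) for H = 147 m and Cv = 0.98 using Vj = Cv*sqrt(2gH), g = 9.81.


Vj = 0.98 * sqrt(2*9.81*147) = 52.6301 m/s


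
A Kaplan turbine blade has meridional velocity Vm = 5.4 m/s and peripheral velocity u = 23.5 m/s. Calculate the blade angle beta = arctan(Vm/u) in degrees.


beta = arctan(5.4 / 23.5) = 12.9412 degrees


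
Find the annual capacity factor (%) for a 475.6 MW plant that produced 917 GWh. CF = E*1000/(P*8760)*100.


CF = 917 * 1000 / (475.6 * 8760) * 100 = 22.0102 %


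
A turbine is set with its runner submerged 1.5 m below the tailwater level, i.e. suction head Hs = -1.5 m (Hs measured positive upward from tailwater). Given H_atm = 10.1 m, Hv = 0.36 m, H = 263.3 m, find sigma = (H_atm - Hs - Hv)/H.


sigma = (10.1 - (-1.5) - 0.36) / 263.3 = 0.0427


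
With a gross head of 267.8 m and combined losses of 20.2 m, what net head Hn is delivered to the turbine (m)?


Hn = 267.8 - 20.2 = 247.6000 m


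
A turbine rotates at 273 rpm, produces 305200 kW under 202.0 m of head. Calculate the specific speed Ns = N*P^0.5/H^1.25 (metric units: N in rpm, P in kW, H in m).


Ns = 273 * 305200^0.5 / 202.0^1.25 = 198.0458


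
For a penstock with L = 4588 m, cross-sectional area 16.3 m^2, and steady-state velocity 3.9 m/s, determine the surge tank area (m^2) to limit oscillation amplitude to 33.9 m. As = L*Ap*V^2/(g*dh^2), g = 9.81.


As = 4588 * 16.3 * 3.9^2 / (9.81 * 33.9^2) = 100.8955 m^2


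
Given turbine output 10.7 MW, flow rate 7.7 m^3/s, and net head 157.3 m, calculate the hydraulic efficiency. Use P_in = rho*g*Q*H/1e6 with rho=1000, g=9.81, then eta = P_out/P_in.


P_in = 1000 * 9.81 * 7.7 * 157.3 / 1e6 = 11.8820 MW
eta = 10.7 / 11.8820 = 0.9005


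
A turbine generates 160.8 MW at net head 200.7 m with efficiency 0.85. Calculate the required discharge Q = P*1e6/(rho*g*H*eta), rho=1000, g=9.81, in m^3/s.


Q = 160.8 * 1e6 / (1000 * 9.81 * 200.7 * 0.85) = 96.0839 m^3/s


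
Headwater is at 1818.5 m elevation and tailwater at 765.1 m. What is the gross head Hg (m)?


Hg = 1818.5 - 765.1 = 1053.4000 m


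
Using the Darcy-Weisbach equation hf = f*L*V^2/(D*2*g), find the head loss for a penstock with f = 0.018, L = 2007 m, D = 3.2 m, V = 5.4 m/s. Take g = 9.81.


hf = 0.018 * 2007 * 5.4^2 / (3.2 * 2 * 9.81) = 16.7787 m


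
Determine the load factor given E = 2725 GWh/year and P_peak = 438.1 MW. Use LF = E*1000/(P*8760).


LF = 2725 * 1000 / (438.1 * 8760) = 0.7101


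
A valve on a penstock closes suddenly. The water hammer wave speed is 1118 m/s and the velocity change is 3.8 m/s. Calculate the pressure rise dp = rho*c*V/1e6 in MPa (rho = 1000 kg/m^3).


dp = 1000 * 1118 * 3.8 / 1e6 = 4.2484 MPa


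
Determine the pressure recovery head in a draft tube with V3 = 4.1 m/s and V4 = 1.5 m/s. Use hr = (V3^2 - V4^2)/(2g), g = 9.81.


hr = (4.1^2 - 1.5^2) / (2*9.81) = 0.7421 m


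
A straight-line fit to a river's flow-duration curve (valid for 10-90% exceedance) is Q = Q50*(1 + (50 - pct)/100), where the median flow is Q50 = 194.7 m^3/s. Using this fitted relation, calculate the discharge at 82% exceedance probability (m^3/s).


Q = 194.7 * (1 + (50 - 82)/100) = 132.3960 m^3/s


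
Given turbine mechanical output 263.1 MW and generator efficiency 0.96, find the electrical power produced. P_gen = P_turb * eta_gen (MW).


P_gen = 263.1 * 0.96 = 252.5760 MW


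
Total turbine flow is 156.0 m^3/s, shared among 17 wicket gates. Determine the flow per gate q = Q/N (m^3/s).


q = 156.0 / 17 = 9.1765 m^3/s


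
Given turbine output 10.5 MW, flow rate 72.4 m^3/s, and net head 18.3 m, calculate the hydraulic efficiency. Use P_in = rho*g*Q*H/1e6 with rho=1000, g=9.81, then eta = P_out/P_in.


P_in = 1000 * 9.81 * 72.4 * 18.3 / 1e6 = 12.9975 MW
eta = 10.5 / 12.9975 = 0.8078


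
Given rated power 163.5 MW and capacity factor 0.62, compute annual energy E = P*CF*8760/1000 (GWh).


E = 163.5 * 0.62 * 8760 / 1000 = 888.0012 GWh


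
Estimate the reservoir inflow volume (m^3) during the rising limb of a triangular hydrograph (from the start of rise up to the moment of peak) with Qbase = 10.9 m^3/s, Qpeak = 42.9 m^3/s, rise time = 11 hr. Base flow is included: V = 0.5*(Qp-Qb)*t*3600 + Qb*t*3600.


V = 0.5*(42.9 - 10.9)*11*3600 + 10.9*11*3600 = 1.0652e+06 m^3


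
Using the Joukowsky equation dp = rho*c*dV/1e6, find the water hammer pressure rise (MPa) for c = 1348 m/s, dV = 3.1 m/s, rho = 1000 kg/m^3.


dp = 1000 * 1348 * 3.1 / 1e6 = 4.1788 MPa


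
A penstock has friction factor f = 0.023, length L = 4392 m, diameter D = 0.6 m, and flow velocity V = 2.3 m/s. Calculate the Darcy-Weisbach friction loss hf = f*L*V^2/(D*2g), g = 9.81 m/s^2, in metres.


hf = 0.023 * 4392 * 2.3^2 / (0.6 * 2 * 9.81) = 45.3937 m


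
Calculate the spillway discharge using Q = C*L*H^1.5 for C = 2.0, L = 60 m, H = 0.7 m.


Q = 2.0 * 60 * 0.7^1.5 = 70.2794 m^3/s


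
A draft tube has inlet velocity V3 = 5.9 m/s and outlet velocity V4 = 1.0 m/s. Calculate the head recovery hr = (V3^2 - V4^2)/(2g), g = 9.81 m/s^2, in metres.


hr = (5.9^2 - 1.0^2) / (2*9.81) = 1.7232 m


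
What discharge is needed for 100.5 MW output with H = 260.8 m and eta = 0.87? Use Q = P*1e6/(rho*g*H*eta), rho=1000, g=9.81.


Q = 100.5 * 1e6 / (1000 * 9.81 * 260.8 * 0.87) = 45.1513 m^3/s


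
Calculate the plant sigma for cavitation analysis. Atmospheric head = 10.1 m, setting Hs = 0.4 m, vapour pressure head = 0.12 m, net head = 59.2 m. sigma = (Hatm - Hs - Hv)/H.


sigma = (10.1 - 0.4 - 0.12) / 59.2 = 0.1618


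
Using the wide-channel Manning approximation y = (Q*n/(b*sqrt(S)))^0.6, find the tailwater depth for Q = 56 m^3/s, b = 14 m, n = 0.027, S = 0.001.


y = (56 * 0.027 / (14 * 0.001^0.5))^0.6 = 2.0896 m


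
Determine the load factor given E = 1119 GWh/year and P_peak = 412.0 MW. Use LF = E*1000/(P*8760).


LF = 1119 * 1000 / (412.0 * 8760) = 0.3100


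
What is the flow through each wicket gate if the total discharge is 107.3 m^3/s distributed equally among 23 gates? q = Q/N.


q = 107.3 / 23 = 4.6652 m^3/s


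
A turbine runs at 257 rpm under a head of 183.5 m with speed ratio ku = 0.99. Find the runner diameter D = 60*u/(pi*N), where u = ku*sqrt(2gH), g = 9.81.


u = 0.99 * sqrt(2*9.81*183.5) = 59.4022 m/s
D = 60 * 59.4022 / (pi * 257) = 4.4144 m


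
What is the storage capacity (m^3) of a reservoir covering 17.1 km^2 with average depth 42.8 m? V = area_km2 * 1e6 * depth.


V = 17.1 * 1e6 * 42.8 = 7.3188e+08 m^3


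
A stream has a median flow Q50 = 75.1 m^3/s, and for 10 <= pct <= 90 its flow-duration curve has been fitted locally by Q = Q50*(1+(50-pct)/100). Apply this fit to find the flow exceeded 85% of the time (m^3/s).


Q = 75.1 * (1 + (50 - 85)/100) = 48.8150 m^3/s


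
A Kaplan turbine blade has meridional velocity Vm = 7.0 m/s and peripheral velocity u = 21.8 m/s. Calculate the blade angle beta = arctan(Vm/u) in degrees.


beta = arctan(7.0 / 21.8) = 17.8019 degrees


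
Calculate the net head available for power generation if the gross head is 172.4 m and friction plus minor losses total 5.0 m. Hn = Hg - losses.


Hn = 172.4 - 5.0 = 167.4000 m


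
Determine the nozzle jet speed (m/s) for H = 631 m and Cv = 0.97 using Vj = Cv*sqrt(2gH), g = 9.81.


Vj = 0.97 * sqrt(2*9.81*631) = 107.9284 m/s


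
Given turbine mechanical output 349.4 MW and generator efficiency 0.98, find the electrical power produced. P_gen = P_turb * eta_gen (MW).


P_gen = 349.4 * 0.98 = 342.4120 MW


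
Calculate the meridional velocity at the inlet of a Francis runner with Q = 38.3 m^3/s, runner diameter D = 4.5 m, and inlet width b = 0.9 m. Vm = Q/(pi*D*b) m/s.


Vm = 38.3 / (pi * 4.5 * 0.9) = 3.0102 m/s


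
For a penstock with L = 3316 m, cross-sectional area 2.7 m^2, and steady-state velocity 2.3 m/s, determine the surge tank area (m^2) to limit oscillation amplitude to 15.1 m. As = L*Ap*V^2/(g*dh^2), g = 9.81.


As = 3316 * 2.7 * 2.3^2 / (9.81 * 15.1^2) = 21.1744 m^2


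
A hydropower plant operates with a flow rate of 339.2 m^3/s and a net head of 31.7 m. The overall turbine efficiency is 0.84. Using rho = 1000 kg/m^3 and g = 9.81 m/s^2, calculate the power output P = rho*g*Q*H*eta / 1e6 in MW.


P = 1000 * 9.81 * 339.2 * 31.7 * 0.84 / 1e6 = 88.6061 MW


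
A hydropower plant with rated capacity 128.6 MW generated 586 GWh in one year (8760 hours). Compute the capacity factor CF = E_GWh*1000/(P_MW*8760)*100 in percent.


CF = 586 * 1000 / (128.6 * 8760) * 100 = 52.0179 %


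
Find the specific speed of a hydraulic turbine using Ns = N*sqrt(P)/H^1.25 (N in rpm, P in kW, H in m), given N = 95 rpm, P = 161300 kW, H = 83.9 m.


Ns = 95 * 161300^0.5 / 83.9^1.25 = 150.2583


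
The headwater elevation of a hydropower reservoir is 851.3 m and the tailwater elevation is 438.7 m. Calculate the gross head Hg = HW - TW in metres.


Hg = 851.3 - 438.7 = 412.6000 m


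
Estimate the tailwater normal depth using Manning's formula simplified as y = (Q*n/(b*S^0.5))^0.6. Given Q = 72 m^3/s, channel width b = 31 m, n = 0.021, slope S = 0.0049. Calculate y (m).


y = (72 * 0.021 / (31 * 0.0049^0.5))^0.6 = 0.8051 m


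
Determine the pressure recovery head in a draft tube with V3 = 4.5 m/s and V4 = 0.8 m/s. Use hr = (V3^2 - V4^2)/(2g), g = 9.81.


hr = (4.5^2 - 0.8^2) / (2*9.81) = 0.9995 m


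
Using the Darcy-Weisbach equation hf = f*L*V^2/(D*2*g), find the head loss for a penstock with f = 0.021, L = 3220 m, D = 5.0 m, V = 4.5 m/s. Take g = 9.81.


hf = 0.021 * 3220 * 4.5^2 / (5.0 * 2 * 9.81) = 13.9583 m


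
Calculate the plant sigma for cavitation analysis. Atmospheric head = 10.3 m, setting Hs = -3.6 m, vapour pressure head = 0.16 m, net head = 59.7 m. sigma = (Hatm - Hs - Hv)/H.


sigma = (10.3 - (-3.6) - 0.16) / 59.7 = 0.2302


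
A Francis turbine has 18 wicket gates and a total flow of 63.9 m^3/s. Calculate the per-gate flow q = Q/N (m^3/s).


q = 63.9 / 18 = 3.5500 m^3/s


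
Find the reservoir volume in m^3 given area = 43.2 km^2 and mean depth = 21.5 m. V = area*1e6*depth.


V = 43.2 * 1e6 * 21.5 = 9.2880e+08 m^3


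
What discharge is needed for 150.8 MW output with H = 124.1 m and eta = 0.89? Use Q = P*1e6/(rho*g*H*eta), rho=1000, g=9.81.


Q = 150.8 * 1e6 / (1000 * 9.81 * 124.1 * 0.89) = 139.1780 m^3/s


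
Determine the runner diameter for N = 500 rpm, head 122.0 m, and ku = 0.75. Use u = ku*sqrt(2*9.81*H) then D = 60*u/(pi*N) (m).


u = 0.75 * sqrt(2*9.81*122.0) = 36.6936 m/s
D = 60 * 36.6936 / (pi * 500) = 1.4016 m


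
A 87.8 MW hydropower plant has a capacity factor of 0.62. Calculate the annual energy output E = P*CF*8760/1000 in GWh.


E = 87.8 * 0.62 * 8760 / 1000 = 476.8594 GWh


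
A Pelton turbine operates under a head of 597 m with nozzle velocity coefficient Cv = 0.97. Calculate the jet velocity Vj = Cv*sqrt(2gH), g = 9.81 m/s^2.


Vj = 0.97 * sqrt(2*9.81*597) = 104.9804 m/s


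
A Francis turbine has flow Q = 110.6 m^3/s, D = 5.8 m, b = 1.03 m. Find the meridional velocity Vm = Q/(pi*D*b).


Vm = 110.6 / (pi * 5.8 * 1.03) = 5.8930 m/s


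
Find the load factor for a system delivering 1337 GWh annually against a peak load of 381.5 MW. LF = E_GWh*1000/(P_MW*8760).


LF = 1337 * 1000 / (381.5 * 8760) = 0.4001


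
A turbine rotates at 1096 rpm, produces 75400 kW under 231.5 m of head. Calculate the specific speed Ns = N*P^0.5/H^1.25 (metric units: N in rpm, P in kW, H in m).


Ns = 1096 * 75400^0.5 / 231.5^1.25 = 333.2786


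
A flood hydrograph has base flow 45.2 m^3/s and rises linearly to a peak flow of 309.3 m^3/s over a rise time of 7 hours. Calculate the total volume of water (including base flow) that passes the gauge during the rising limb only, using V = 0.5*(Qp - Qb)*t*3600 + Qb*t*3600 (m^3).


V = 0.5*(309.3 - 45.2)*7*3600 + 45.2*7*3600 = 4.4667e+06 m^3


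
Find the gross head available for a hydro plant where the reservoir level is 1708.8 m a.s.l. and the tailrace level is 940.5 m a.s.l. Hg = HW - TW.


Hg = 1708.8 - 940.5 = 768.3000 m


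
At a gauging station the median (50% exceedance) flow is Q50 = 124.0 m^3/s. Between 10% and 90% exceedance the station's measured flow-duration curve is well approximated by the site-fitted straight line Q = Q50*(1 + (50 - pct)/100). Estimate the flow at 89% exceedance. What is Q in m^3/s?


Q = 124.0 * (1 + (50 - 89)/100) = 75.6400 m^3/s


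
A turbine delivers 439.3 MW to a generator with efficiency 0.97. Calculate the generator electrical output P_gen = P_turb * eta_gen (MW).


P_gen = 439.3 * 0.97 = 426.1210 MW


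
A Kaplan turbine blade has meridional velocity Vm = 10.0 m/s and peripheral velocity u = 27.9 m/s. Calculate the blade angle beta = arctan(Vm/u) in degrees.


beta = arctan(10.0 / 27.9) = 19.7188 degrees


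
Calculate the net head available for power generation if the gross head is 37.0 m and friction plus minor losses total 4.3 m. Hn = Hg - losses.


Hn = 37.0 - 4.3 = 32.7000 m


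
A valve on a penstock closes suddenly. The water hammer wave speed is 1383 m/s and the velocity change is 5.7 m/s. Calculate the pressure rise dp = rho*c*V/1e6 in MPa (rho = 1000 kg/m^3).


dp = 1000 * 1383 * 5.7 / 1e6 = 7.8831 MPa


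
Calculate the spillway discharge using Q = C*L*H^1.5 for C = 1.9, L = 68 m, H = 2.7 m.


Q = 1.9 * 68 * 2.7^1.5 = 573.2026 m^3/s


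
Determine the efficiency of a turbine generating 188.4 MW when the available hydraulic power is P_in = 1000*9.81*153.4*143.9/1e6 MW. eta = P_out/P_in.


P_in = 1000 * 9.81 * 153.4 * 143.9 / 1e6 = 216.5485 MW
eta = 188.4 / 216.5485 = 0.8700


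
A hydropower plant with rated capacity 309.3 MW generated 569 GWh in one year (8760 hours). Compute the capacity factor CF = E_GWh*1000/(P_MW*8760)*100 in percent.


CF = 569 * 1000 / (309.3 * 8760) * 100 = 21.0004 %


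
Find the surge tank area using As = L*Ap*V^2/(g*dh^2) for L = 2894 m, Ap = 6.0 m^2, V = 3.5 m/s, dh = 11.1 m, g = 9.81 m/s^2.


As = 2894 * 6.0 * 3.5^2 / (9.81 * 11.1^2) = 175.9831 m^2


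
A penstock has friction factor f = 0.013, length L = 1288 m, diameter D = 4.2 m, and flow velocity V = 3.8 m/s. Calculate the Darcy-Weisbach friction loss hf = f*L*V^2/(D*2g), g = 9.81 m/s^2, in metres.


hf = 0.013 * 1288 * 3.8^2 / (4.2 * 2 * 9.81) = 2.9341 m


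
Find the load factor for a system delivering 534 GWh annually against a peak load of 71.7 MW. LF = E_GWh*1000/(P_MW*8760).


LF = 534 * 1000 / (71.7 * 8760) = 0.8502


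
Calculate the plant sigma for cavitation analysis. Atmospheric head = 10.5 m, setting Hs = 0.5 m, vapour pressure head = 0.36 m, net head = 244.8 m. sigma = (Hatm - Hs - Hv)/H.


sigma = (10.5 - 0.5 - 0.36) / 244.8 = 0.0394


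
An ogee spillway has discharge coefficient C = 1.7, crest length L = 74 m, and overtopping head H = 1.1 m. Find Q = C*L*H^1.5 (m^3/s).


Q = 1.7 * 74 * 1.1^1.5 = 145.1342 m^3/s


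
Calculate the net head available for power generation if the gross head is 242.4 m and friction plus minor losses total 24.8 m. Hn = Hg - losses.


Hn = 242.4 - 24.8 = 217.6000 m


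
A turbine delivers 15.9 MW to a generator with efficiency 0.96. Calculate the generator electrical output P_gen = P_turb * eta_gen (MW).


P_gen = 15.9 * 0.96 = 15.2640 MW


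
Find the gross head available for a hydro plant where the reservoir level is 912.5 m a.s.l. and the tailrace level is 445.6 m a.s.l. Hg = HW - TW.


Hg = 912.5 - 445.6 = 466.9000 m


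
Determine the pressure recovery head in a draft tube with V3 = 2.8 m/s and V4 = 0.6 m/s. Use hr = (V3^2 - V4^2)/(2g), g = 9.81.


hr = (2.8^2 - 0.6^2) / (2*9.81) = 0.3812 m


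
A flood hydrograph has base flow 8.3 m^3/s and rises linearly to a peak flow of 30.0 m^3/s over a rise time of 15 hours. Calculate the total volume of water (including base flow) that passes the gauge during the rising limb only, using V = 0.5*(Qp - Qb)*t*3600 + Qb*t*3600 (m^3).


V = 0.5*(30.0 - 8.3)*15*3600 + 8.3*15*3600 = 1.0341e+06 m^3


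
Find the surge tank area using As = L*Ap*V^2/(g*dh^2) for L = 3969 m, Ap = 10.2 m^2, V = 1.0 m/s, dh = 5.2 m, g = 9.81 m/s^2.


As = 3969 * 10.2 * 1.0^2 / (9.81 * 5.2^2) = 152.6179 m^2


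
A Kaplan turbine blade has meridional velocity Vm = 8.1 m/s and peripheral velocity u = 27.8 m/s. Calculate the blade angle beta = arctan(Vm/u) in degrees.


beta = arctan(8.1 / 27.8) = 16.2444 degrees


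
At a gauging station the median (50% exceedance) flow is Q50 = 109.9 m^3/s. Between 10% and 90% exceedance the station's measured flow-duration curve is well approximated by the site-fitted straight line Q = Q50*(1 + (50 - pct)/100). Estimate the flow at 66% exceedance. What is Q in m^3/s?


Q = 109.9 * (1 + (50 - 66)/100) = 92.3160 m^3/s


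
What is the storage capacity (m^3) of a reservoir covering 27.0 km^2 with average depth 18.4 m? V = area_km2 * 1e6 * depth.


V = 27.0 * 1e6 * 18.4 = 4.9680e+08 m^3


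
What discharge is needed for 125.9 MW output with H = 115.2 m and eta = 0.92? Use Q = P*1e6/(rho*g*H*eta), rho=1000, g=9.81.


Q = 125.9 * 1e6 / (1000 * 9.81 * 115.2 * 0.92) = 121.0923 m^3/s


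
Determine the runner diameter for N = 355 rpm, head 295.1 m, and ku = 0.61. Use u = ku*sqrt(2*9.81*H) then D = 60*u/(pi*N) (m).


u = 0.61 * sqrt(2*9.81*295.1) = 46.4156 m/s
D = 60 * 46.4156 / (pi * 355) = 2.4971 m


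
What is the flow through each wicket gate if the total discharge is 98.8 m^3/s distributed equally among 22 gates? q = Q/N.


q = 98.8 / 22 = 4.4909 m^3/s


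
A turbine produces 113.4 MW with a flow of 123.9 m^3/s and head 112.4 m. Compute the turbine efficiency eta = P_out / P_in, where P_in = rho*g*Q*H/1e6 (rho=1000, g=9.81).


P_in = 1000 * 9.81 * 123.9 * 112.4 / 1e6 = 136.6176 MW
eta = 113.4 / 136.6176 = 0.8301


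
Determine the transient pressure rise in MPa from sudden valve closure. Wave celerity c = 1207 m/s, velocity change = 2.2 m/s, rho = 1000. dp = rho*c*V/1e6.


dp = 1000 * 1207 * 2.2 / 1e6 = 2.6554 MPa


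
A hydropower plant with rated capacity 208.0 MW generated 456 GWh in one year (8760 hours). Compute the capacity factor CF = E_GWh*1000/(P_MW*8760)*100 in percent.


CF = 456 * 1000 / (208.0 * 8760) * 100 = 25.0263 %


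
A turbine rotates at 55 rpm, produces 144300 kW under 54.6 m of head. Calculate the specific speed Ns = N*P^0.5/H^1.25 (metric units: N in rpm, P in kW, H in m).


Ns = 55 * 144300^0.5 / 54.6^1.25 = 140.7684


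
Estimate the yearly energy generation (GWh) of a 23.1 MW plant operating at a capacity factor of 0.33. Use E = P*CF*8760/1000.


E = 23.1 * 0.33 * 8760 / 1000 = 66.7775 GWh


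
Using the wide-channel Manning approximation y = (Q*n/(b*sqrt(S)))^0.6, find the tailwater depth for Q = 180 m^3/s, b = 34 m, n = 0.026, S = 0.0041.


y = (180 * 0.026 / (34 * 0.0041^0.5))^0.6 = 1.5828 m


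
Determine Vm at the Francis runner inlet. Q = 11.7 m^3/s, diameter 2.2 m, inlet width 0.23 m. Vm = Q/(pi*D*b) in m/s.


Vm = 11.7 / (pi * 2.2 * 0.23) = 7.3601 m/s


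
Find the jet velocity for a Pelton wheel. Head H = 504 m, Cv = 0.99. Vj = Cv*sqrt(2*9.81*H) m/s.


Vj = 0.99 * sqrt(2*9.81*504) = 98.4464 m/s


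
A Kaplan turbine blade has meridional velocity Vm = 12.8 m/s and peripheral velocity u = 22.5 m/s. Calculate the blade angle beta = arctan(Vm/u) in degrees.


beta = arctan(12.8 / 22.5) = 29.6351 degrees


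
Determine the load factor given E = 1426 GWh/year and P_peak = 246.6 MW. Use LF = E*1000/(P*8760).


LF = 1426 * 1000 / (246.6 * 8760) = 0.6601


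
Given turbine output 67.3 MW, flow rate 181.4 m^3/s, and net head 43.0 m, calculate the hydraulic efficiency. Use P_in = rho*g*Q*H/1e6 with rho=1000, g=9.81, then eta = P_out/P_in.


P_in = 1000 * 9.81 * 181.4 * 43.0 / 1e6 = 76.5200 MW
eta = 67.3 / 76.5200 = 0.8795


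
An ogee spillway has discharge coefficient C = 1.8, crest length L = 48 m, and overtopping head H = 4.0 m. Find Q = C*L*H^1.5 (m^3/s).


Q = 1.8 * 48 * 4.0^1.5 = 691.2000 m^3/s


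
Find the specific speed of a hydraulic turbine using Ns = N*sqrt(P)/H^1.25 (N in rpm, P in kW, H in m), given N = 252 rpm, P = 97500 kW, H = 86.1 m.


Ns = 252 * 97500^0.5 / 86.1^1.25 = 300.0191


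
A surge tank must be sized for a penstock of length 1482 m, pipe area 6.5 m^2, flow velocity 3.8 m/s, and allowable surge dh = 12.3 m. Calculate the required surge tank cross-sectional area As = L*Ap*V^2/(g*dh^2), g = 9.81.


As = 1482 * 6.5 * 3.8^2 / (9.81 * 12.3^2) = 93.7237 m^2


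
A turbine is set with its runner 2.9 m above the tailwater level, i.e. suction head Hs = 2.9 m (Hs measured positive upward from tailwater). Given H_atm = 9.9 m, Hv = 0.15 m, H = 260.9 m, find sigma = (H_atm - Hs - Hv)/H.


sigma = (9.9 - 2.9 - 0.15) / 260.9 = 0.0263


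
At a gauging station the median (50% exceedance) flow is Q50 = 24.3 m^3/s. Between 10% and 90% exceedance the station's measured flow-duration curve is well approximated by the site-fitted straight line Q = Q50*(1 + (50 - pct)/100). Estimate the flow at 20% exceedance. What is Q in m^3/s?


Q = 24.3 * (1 + (50 - 20)/100) = 31.5900 m^3/s


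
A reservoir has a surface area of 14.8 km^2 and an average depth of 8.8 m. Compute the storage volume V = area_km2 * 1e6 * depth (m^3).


V = 14.8 * 1e6 * 8.8 = 1.3024e+08 m^3


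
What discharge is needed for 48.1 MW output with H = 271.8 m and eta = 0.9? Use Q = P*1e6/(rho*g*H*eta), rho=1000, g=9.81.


Q = 48.1 * 1e6 / (1000 * 9.81 * 271.8 * 0.9) = 20.0440 m^3/s


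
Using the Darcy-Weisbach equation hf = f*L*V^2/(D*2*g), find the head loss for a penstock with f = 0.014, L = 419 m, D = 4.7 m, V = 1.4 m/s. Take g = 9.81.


hf = 0.014 * 419 * 1.4^2 / (4.7 * 2 * 9.81) = 0.1247 m


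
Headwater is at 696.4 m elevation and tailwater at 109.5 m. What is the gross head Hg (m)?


Hg = 696.4 - 109.5 = 586.9000 m


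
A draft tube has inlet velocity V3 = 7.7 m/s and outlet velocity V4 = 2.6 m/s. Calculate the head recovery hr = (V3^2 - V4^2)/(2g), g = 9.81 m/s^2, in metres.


hr = (7.7^2 - 2.6^2) / (2*9.81) = 2.6774 m
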